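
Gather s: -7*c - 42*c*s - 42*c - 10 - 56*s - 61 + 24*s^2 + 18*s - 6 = -49*c + 24*s^2 + s*(-42*c - 38) - 77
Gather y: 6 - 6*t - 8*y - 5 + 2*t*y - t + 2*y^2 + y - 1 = -7*t + 2*y^2 + y*(2*t - 7)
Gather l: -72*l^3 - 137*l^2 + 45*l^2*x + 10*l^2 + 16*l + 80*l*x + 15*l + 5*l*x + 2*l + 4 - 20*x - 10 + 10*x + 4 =-72*l^3 + l^2*(45*x - 127) + l*(85*x + 33) - 10*x - 2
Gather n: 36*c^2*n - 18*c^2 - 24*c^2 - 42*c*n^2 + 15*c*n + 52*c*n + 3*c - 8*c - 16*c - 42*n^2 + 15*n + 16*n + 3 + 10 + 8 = -42*c^2 - 21*c + n^2*(-42*c - 42) + n*(36*c^2 + 67*c + 31) + 21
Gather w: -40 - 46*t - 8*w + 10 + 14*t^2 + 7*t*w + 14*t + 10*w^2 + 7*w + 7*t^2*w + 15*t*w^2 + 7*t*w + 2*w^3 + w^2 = 14*t^2 - 32*t + 2*w^3 + w^2*(15*t + 11) + w*(7*t^2 + 14*t - 1) - 30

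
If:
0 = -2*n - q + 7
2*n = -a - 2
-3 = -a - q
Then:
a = -3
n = 1/2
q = 6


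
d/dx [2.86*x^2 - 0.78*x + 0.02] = 5.72*x - 0.78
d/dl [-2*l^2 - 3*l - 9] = -4*l - 3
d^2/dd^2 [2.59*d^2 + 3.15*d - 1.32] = 5.18000000000000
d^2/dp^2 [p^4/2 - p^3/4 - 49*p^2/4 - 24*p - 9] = 6*p^2 - 3*p/2 - 49/2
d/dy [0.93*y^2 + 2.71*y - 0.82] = 1.86*y + 2.71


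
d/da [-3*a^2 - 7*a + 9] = -6*a - 7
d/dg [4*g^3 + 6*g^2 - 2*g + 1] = 12*g^2 + 12*g - 2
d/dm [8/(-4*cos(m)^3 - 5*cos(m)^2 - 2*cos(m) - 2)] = 16*(6*sin(m)^2 - 5*cos(m) - 7)*sin(m)/(4*cos(m)^3 + 5*cos(m)^2 + 2*cos(m) + 2)^2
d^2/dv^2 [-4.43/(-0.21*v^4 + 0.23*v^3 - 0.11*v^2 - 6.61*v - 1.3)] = ((-11.1636*v^2 + 6.1134*v - 0.9746)*(0.21*v^4 - 0.23*v^3 + 0.11*v^2 + 6.61*v + 1.3) + 4.43*(0.84*v^3 - 0.69*v^2 + 0.22*v + 6.61)*(1.68*v^3 - 1.38*v^2 + 0.44*v + 13.22))/(0.21*v^4 - 0.23*v^3 + 0.11*v^2 + 6.61*v + 1.3)^3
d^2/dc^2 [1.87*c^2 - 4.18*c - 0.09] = 3.74000000000000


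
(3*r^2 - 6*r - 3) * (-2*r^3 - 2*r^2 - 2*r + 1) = -6*r^5 + 6*r^4 + 12*r^3 + 21*r^2 - 3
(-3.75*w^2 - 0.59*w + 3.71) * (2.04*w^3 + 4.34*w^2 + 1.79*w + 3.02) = -7.65*w^5 - 17.4786*w^4 - 1.7047*w^3 + 3.7203*w^2 + 4.8591*w + 11.2042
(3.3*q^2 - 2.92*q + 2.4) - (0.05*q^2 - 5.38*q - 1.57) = 3.25*q^2 + 2.46*q + 3.97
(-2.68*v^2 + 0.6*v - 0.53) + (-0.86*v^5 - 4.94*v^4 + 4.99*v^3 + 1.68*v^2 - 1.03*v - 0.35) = -0.86*v^5 - 4.94*v^4 + 4.99*v^3 - 1.0*v^2 - 0.43*v - 0.88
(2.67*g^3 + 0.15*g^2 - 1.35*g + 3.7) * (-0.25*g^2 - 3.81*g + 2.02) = -0.6675*g^5 - 10.2102*g^4 + 5.1594*g^3 + 4.5215*g^2 - 16.824*g + 7.474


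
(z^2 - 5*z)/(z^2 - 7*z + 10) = z/(z - 2)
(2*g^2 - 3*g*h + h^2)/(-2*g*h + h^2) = (-g + h)/h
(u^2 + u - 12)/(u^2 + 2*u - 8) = (u - 3)/(u - 2)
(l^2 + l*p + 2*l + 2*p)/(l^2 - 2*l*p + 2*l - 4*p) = (-l - p)/(-l + 2*p)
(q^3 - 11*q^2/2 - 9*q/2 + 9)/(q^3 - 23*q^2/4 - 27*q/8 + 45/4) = 4*(q - 1)/(4*q - 5)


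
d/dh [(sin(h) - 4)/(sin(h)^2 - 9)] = (8*sin(h) + cos(h)^2 - 10)*cos(h)/(sin(h)^2 - 9)^2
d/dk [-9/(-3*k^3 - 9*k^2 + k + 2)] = 9*(-9*k^2 - 18*k + 1)/(3*k^3 + 9*k^2 - k - 2)^2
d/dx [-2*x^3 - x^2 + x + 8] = -6*x^2 - 2*x + 1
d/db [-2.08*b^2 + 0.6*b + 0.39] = 0.6 - 4.16*b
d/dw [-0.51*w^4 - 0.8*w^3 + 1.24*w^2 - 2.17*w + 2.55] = -2.04*w^3 - 2.4*w^2 + 2.48*w - 2.17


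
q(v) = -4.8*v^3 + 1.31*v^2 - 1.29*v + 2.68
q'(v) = -14.4*v^2 + 2.62*v - 1.29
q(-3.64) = 256.23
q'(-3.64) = -201.62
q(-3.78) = 285.52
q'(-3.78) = -216.95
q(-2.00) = 48.90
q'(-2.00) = -64.13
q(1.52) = -13.11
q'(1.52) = -30.58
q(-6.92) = 1664.93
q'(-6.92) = -708.98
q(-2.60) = 99.25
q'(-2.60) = -105.45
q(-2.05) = 52.18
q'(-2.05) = -67.18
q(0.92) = -1.14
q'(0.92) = -11.07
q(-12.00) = 8501.20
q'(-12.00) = -2106.33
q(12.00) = -8118.56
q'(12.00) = -2043.45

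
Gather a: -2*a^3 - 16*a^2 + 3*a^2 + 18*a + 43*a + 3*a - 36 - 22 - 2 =-2*a^3 - 13*a^2 + 64*a - 60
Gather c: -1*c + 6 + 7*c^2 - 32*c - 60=7*c^2 - 33*c - 54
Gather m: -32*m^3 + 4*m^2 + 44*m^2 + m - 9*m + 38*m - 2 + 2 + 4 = -32*m^3 + 48*m^2 + 30*m + 4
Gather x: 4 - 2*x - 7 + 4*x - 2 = 2*x - 5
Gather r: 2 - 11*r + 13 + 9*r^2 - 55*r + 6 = 9*r^2 - 66*r + 21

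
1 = 1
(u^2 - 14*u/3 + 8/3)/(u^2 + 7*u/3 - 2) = (u - 4)/(u + 3)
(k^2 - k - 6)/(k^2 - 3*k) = (k + 2)/k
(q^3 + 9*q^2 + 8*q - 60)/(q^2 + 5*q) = q + 4 - 12/q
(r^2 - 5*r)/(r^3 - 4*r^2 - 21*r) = (5 - r)/(-r^2 + 4*r + 21)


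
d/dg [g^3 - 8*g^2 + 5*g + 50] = 3*g^2 - 16*g + 5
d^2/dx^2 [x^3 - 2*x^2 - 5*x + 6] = 6*x - 4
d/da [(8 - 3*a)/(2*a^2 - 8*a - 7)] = (6*a^2 - 32*a + 85)/(4*a^4 - 32*a^3 + 36*a^2 + 112*a + 49)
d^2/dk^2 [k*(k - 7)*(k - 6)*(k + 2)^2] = 20*k^3 - 108*k^2 - 36*k + 232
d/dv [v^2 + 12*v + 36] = 2*v + 12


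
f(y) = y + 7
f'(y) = 1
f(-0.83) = 6.17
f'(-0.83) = 1.00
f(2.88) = 9.88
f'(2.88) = 1.00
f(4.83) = 11.83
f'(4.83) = 1.00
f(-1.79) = 5.21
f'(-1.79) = 1.00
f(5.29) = 12.29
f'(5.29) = 1.00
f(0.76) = 7.76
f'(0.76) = 1.00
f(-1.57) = 5.43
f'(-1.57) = 1.00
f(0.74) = 7.74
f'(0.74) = 1.00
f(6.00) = 13.00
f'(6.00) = 1.00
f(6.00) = 13.00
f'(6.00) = 1.00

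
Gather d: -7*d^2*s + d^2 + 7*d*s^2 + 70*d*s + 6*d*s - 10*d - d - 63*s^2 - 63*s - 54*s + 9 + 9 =d^2*(1 - 7*s) + d*(7*s^2 + 76*s - 11) - 63*s^2 - 117*s + 18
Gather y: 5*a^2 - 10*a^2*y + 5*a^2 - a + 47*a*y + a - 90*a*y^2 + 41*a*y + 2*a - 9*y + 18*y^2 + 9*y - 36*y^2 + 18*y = 10*a^2 + 2*a + y^2*(-90*a - 18) + y*(-10*a^2 + 88*a + 18)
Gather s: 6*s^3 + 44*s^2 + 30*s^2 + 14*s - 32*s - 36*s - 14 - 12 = 6*s^3 + 74*s^2 - 54*s - 26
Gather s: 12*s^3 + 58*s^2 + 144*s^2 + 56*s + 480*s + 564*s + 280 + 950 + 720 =12*s^3 + 202*s^2 + 1100*s + 1950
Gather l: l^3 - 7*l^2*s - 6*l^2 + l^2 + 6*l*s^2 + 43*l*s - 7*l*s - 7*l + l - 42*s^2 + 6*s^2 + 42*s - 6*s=l^3 + l^2*(-7*s - 5) + l*(6*s^2 + 36*s - 6) - 36*s^2 + 36*s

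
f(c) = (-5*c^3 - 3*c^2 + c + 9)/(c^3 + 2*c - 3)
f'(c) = (-3*c^2 - 2)*(-5*c^3 - 3*c^2 + c + 9)/(c^3 + 2*c - 3)^2 + (-15*c^2 - 6*c + 1)/(c^3 + 2*c - 3)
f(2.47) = -4.83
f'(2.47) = -0.43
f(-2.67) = -2.93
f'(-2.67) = 0.78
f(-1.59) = -1.95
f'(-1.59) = 0.85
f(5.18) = -5.20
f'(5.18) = -0.02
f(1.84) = -4.41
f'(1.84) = -1.05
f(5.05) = -5.20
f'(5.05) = -0.03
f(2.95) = -4.99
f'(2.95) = -0.25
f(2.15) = -4.66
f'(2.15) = -0.64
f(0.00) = -3.00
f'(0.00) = -2.33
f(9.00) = -5.20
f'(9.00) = 0.01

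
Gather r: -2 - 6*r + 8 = 6 - 6*r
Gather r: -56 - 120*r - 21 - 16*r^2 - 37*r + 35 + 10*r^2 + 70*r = -6*r^2 - 87*r - 42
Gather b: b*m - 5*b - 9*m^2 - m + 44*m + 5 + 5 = b*(m - 5) - 9*m^2 + 43*m + 10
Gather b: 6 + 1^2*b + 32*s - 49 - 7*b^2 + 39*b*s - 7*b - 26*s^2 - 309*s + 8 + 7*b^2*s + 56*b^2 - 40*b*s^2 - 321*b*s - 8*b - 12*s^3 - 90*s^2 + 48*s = b^2*(7*s + 49) + b*(-40*s^2 - 282*s - 14) - 12*s^3 - 116*s^2 - 229*s - 35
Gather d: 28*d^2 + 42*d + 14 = 28*d^2 + 42*d + 14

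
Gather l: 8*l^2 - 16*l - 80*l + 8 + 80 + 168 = 8*l^2 - 96*l + 256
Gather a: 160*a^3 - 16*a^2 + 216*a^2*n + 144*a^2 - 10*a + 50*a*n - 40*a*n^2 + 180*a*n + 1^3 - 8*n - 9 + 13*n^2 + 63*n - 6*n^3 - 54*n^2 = 160*a^3 + a^2*(216*n + 128) + a*(-40*n^2 + 230*n - 10) - 6*n^3 - 41*n^2 + 55*n - 8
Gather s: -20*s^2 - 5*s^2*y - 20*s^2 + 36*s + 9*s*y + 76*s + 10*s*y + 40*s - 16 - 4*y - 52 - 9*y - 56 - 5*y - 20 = s^2*(-5*y - 40) + s*(19*y + 152) - 18*y - 144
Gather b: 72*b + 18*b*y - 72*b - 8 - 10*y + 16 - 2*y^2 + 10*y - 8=18*b*y - 2*y^2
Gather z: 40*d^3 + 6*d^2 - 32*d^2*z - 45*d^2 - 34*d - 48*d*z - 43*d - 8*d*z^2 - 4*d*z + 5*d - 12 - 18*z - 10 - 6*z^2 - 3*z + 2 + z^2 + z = 40*d^3 - 39*d^2 - 72*d + z^2*(-8*d - 5) + z*(-32*d^2 - 52*d - 20) - 20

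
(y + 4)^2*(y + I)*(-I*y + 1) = -I*y^4 + 2*y^3 - 8*I*y^3 + 16*y^2 - 15*I*y^2 + 32*y + 8*I*y + 16*I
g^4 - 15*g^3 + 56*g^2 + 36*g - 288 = (g - 8)*(g - 6)*(g - 3)*(g + 2)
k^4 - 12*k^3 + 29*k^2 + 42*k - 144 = (k - 8)*(k - 3)^2*(k + 2)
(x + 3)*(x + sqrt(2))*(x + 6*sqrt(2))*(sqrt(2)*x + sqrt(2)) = sqrt(2)*x^4 + 4*sqrt(2)*x^3 + 14*x^3 + 15*sqrt(2)*x^2 + 56*x^2 + 42*x + 48*sqrt(2)*x + 36*sqrt(2)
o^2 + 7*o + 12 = (o + 3)*(o + 4)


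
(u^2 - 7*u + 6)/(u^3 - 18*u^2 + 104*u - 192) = (u - 1)/(u^2 - 12*u + 32)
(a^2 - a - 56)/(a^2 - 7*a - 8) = (a + 7)/(a + 1)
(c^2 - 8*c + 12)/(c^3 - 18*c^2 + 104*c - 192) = (c - 2)/(c^2 - 12*c + 32)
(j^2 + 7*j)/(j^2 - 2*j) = (j + 7)/(j - 2)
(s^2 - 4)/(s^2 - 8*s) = (s^2 - 4)/(s*(s - 8))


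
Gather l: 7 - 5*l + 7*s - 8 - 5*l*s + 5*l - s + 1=-5*l*s + 6*s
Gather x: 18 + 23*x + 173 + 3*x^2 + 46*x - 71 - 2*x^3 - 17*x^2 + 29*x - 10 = -2*x^3 - 14*x^2 + 98*x + 110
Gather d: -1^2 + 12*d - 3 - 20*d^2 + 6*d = -20*d^2 + 18*d - 4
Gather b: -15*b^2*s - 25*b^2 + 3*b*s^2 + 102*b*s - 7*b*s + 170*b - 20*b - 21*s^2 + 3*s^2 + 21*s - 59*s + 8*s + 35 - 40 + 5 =b^2*(-15*s - 25) + b*(3*s^2 + 95*s + 150) - 18*s^2 - 30*s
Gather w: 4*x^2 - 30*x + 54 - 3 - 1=4*x^2 - 30*x + 50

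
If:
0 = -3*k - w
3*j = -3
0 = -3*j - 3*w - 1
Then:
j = -1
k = -2/9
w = 2/3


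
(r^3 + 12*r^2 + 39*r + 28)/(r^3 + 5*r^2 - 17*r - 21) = (r + 4)/(r - 3)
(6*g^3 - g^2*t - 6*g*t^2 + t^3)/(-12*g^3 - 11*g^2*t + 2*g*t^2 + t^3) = (6*g^2 - 7*g*t + t^2)/(-12*g^2 + g*t + t^2)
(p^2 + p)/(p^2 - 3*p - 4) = p/(p - 4)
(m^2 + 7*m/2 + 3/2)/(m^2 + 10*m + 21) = (m + 1/2)/(m + 7)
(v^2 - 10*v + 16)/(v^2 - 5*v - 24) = (v - 2)/(v + 3)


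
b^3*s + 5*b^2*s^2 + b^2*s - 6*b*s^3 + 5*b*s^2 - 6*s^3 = (b - s)*(b + 6*s)*(b*s + s)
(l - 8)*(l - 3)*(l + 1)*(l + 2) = l^4 - 8*l^3 - 7*l^2 + 50*l + 48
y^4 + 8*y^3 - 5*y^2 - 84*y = y*(y - 3)*(y + 4)*(y + 7)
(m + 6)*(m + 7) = m^2 + 13*m + 42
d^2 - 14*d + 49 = (d - 7)^2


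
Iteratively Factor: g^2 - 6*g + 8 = (g - 2)*(g - 4)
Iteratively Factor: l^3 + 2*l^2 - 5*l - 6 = (l - 2)*(l^2 + 4*l + 3) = (l - 2)*(l + 1)*(l + 3)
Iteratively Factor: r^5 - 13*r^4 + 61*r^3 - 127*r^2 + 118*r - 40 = (r - 2)*(r^4 - 11*r^3 + 39*r^2 - 49*r + 20) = (r - 2)*(r - 1)*(r^3 - 10*r^2 + 29*r - 20) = (r - 2)*(r - 1)^2*(r^2 - 9*r + 20) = (r - 5)*(r - 2)*(r - 1)^2*(r - 4)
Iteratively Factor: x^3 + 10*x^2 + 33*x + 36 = (x + 4)*(x^2 + 6*x + 9) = (x + 3)*(x + 4)*(x + 3)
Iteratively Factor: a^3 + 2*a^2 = (a)*(a^2 + 2*a) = a*(a + 2)*(a)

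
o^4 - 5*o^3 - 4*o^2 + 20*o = o*(o - 5)*(o - 2)*(o + 2)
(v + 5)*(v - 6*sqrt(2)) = v^2 - 6*sqrt(2)*v + 5*v - 30*sqrt(2)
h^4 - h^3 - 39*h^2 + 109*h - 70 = (h - 5)*(h - 2)*(h - 1)*(h + 7)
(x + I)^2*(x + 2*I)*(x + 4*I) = x^4 + 8*I*x^3 - 21*x^2 - 22*I*x + 8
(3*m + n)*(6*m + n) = 18*m^2 + 9*m*n + n^2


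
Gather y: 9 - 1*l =9 - l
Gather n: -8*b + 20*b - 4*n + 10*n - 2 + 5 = 12*b + 6*n + 3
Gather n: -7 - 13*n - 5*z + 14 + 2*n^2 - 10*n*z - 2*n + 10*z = 2*n^2 + n*(-10*z - 15) + 5*z + 7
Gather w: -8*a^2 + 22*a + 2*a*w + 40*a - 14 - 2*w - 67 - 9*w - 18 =-8*a^2 + 62*a + w*(2*a - 11) - 99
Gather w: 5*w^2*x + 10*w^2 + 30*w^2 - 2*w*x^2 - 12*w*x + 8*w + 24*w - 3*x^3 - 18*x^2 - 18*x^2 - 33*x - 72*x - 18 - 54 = w^2*(5*x + 40) + w*(-2*x^2 - 12*x + 32) - 3*x^3 - 36*x^2 - 105*x - 72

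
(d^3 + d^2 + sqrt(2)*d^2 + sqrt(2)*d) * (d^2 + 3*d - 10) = d^5 + sqrt(2)*d^4 + 4*d^4 - 7*d^3 + 4*sqrt(2)*d^3 - 10*d^2 - 7*sqrt(2)*d^2 - 10*sqrt(2)*d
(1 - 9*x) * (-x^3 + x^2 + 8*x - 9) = 9*x^4 - 10*x^3 - 71*x^2 + 89*x - 9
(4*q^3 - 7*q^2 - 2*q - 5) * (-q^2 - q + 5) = -4*q^5 + 3*q^4 + 29*q^3 - 28*q^2 - 5*q - 25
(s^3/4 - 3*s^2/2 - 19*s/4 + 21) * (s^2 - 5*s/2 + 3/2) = s^5/4 - 17*s^4/8 - 5*s^3/8 + 245*s^2/8 - 477*s/8 + 63/2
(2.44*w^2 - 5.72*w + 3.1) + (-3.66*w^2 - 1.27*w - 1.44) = -1.22*w^2 - 6.99*w + 1.66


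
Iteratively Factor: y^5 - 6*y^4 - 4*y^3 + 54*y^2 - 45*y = (y - 3)*(y^4 - 3*y^3 - 13*y^2 + 15*y) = (y - 3)*(y + 3)*(y^3 - 6*y^2 + 5*y) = y*(y - 3)*(y + 3)*(y^2 - 6*y + 5) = y*(y - 3)*(y - 1)*(y + 3)*(y - 5)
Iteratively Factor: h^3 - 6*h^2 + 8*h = (h - 2)*(h^2 - 4*h) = h*(h - 2)*(h - 4)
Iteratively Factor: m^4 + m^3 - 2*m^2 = (m + 2)*(m^3 - m^2) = m*(m + 2)*(m^2 - m) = m^2*(m + 2)*(m - 1)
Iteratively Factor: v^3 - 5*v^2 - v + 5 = (v + 1)*(v^2 - 6*v + 5) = (v - 5)*(v + 1)*(v - 1)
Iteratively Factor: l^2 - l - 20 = (l + 4)*(l - 5)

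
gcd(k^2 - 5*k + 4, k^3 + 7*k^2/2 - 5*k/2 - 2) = k - 1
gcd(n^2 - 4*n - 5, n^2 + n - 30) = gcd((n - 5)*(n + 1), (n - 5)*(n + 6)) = n - 5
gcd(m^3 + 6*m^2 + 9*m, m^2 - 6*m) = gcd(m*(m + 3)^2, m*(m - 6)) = m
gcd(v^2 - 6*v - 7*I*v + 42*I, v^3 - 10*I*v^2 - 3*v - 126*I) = v - 7*I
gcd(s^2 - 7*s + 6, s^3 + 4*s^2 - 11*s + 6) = s - 1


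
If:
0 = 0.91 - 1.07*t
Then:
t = 0.85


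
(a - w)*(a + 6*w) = a^2 + 5*a*w - 6*w^2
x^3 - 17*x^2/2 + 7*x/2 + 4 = (x - 8)*(x - 1)*(x + 1/2)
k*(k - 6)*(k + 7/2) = k^3 - 5*k^2/2 - 21*k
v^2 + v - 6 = (v - 2)*(v + 3)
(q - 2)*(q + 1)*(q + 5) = q^3 + 4*q^2 - 7*q - 10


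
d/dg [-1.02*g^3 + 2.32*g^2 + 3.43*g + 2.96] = -3.06*g^2 + 4.64*g + 3.43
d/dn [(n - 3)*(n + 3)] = 2*n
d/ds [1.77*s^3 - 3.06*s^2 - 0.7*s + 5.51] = 5.31*s^2 - 6.12*s - 0.7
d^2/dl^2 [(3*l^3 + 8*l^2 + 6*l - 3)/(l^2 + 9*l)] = 6*(59*l^3 - 3*l^2 - 27*l - 81)/(l^3*(l^3 + 27*l^2 + 243*l + 729))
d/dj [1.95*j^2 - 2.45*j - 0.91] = 3.9*j - 2.45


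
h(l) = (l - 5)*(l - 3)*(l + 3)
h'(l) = (l - 5)*(l - 3) + (l - 5)*(l + 3) + (l - 3)*(l + 3) = 3*l^2 - 10*l - 9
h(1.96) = 15.68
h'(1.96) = -17.08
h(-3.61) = -34.72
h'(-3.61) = 66.20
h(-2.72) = 12.36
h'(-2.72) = 40.40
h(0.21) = 42.90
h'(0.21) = -10.97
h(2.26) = 10.67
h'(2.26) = -16.28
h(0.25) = 42.45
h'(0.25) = -11.31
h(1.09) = 30.54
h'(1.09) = -16.34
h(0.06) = 44.44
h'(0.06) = -9.59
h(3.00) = 0.00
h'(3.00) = -12.00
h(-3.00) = 0.00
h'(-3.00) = 48.00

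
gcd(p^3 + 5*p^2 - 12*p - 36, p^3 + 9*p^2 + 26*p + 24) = p + 2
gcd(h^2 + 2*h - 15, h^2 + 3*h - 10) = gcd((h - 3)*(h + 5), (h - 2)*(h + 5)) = h + 5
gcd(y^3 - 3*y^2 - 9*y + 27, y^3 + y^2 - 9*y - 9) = y^2 - 9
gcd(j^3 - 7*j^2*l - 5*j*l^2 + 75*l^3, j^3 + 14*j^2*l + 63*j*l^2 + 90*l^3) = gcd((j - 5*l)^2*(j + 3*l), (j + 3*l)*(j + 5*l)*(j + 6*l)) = j + 3*l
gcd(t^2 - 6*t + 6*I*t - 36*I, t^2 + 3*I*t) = 1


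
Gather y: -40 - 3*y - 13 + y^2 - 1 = y^2 - 3*y - 54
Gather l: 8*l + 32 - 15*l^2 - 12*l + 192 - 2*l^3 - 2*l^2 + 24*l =-2*l^3 - 17*l^2 + 20*l + 224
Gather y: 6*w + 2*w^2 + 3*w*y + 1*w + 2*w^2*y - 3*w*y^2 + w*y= 2*w^2 - 3*w*y^2 + 7*w + y*(2*w^2 + 4*w)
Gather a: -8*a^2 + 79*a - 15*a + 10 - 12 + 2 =-8*a^2 + 64*a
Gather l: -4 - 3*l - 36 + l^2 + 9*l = l^2 + 6*l - 40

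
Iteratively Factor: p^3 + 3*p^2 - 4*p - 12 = (p + 2)*(p^2 + p - 6) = (p + 2)*(p + 3)*(p - 2)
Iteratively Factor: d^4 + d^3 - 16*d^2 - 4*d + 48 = (d - 3)*(d^3 + 4*d^2 - 4*d - 16) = (d - 3)*(d + 4)*(d^2 - 4) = (d - 3)*(d + 2)*(d + 4)*(d - 2)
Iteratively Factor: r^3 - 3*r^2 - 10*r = (r)*(r^2 - 3*r - 10) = r*(r - 5)*(r + 2)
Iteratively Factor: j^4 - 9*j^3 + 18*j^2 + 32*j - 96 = (j - 3)*(j^3 - 6*j^2 + 32) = (j - 4)*(j - 3)*(j^2 - 2*j - 8) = (j - 4)*(j - 3)*(j + 2)*(j - 4)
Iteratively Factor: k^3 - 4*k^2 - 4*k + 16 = (k - 4)*(k^2 - 4) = (k - 4)*(k + 2)*(k - 2)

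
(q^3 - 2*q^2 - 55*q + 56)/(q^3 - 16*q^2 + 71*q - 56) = (q + 7)/(q - 7)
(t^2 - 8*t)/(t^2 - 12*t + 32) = t/(t - 4)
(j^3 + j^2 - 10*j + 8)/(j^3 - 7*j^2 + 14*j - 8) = (j + 4)/(j - 4)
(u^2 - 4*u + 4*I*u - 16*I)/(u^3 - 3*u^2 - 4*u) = (u + 4*I)/(u*(u + 1))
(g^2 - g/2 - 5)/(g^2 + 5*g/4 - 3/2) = 2*(2*g - 5)/(4*g - 3)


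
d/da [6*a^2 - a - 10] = 12*a - 1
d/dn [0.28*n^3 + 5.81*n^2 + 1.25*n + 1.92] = 0.84*n^2 + 11.62*n + 1.25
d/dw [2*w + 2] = 2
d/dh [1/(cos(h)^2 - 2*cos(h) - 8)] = 2*(cos(h) - 1)*sin(h)/(sin(h)^2 + 2*cos(h) + 7)^2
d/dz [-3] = 0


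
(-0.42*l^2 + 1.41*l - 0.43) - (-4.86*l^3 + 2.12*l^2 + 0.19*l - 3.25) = 4.86*l^3 - 2.54*l^2 + 1.22*l + 2.82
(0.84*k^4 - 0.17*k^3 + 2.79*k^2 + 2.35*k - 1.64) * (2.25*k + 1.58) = 1.89*k^5 + 0.9447*k^4 + 6.0089*k^3 + 9.6957*k^2 + 0.0230000000000006*k - 2.5912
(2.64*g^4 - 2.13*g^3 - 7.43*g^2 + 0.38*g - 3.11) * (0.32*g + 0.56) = 0.8448*g^5 + 0.7968*g^4 - 3.5704*g^3 - 4.0392*g^2 - 0.7824*g - 1.7416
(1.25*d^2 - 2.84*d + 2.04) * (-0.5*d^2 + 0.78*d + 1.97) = -0.625*d^4 + 2.395*d^3 - 0.7727*d^2 - 4.0036*d + 4.0188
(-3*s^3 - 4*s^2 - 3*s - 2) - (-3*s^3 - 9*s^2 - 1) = 5*s^2 - 3*s - 1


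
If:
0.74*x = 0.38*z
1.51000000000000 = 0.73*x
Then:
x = 2.07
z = 4.03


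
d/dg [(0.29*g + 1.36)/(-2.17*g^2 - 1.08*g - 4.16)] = (0.6293*g^2 + 5.9024*g + 0.2624)/(4.7089*g^4 + 4.6872*g^3 + 19.2208*g^2 + 8.9856*g + 17.3056)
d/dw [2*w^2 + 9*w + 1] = 4*w + 9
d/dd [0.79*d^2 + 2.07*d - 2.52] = 1.58*d + 2.07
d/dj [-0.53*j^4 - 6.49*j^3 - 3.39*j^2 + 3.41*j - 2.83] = -2.12*j^3 - 19.47*j^2 - 6.78*j + 3.41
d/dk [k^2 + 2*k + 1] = 2*k + 2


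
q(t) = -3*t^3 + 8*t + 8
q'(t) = 8 - 9*t^2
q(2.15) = -4.62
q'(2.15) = -33.60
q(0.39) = 10.94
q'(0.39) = 6.63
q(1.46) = 10.34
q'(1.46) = -11.18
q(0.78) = 12.82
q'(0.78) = 2.52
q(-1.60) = 7.49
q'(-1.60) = -15.04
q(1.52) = 9.62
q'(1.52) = -12.79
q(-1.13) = 3.29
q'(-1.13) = -3.49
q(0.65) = 12.38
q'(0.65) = 4.20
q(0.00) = 8.00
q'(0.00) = 8.00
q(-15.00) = 10013.00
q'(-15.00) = -2017.00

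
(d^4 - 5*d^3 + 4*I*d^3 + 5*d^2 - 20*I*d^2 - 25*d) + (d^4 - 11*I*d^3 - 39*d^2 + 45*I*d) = 2*d^4 - 5*d^3 - 7*I*d^3 - 34*d^2 - 20*I*d^2 - 25*d + 45*I*d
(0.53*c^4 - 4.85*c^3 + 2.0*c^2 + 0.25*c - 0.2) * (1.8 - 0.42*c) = -0.2226*c^5 + 2.991*c^4 - 9.57*c^3 + 3.495*c^2 + 0.534*c - 0.36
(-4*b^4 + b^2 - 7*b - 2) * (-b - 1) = 4*b^5 + 4*b^4 - b^3 + 6*b^2 + 9*b + 2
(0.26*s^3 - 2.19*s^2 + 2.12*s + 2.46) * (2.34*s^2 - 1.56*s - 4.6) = 0.6084*s^5 - 5.5302*s^4 + 7.1812*s^3 + 12.5232*s^2 - 13.5896*s - 11.316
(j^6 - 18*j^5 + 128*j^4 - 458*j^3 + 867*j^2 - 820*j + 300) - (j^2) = j^6 - 18*j^5 + 128*j^4 - 458*j^3 + 866*j^2 - 820*j + 300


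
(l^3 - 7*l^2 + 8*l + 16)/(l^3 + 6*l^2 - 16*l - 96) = (l^2 - 3*l - 4)/(l^2 + 10*l + 24)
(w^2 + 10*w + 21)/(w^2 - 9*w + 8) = (w^2 + 10*w + 21)/(w^2 - 9*w + 8)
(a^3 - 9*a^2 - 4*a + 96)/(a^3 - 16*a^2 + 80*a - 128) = (a + 3)/(a - 4)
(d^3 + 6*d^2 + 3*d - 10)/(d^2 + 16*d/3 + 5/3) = 3*(d^2 + d - 2)/(3*d + 1)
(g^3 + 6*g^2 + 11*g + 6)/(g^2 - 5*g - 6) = (g^2 + 5*g + 6)/(g - 6)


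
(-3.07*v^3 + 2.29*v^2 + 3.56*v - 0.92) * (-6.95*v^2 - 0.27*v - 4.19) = 21.3365*v^5 - 15.0866*v^4 - 12.497*v^3 - 4.1623*v^2 - 14.668*v + 3.8548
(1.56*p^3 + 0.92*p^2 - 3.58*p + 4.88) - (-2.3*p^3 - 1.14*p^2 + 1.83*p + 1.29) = 3.86*p^3 + 2.06*p^2 - 5.41*p + 3.59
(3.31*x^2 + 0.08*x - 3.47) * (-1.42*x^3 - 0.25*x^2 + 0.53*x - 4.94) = -4.7002*x^5 - 0.9411*x^4 + 6.6617*x^3 - 15.4415*x^2 - 2.2343*x + 17.1418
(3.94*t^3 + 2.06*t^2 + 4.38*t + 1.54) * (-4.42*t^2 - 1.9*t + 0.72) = -17.4148*t^5 - 16.5912*t^4 - 20.4368*t^3 - 13.6456*t^2 + 0.2276*t + 1.1088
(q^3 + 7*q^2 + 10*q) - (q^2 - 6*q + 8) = q^3 + 6*q^2 + 16*q - 8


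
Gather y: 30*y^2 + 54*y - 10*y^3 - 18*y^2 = -10*y^3 + 12*y^2 + 54*y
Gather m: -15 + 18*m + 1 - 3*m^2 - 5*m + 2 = -3*m^2 + 13*m - 12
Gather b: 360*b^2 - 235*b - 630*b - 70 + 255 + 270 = 360*b^2 - 865*b + 455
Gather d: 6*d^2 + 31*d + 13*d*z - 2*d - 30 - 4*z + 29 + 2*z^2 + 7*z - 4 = 6*d^2 + d*(13*z + 29) + 2*z^2 + 3*z - 5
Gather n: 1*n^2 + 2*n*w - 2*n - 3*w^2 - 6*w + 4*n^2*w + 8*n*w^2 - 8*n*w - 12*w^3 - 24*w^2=n^2*(4*w + 1) + n*(8*w^2 - 6*w - 2) - 12*w^3 - 27*w^2 - 6*w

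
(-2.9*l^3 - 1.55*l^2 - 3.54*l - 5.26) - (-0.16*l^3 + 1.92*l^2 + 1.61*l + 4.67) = -2.74*l^3 - 3.47*l^2 - 5.15*l - 9.93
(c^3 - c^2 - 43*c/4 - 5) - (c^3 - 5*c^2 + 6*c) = 4*c^2 - 67*c/4 - 5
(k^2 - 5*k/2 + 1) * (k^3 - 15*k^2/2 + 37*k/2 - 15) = k^5 - 10*k^4 + 153*k^3/4 - 275*k^2/4 + 56*k - 15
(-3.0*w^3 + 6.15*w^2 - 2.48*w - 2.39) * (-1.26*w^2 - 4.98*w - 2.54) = 3.78*w^5 + 7.191*w^4 - 19.8822*w^3 - 0.2592*w^2 + 18.2014*w + 6.0706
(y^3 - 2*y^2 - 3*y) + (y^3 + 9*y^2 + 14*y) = 2*y^3 + 7*y^2 + 11*y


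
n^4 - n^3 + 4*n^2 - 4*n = n*(n - 1)*(n - 2*I)*(n + 2*I)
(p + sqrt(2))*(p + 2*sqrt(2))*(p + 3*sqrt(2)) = p^3 + 6*sqrt(2)*p^2 + 22*p + 12*sqrt(2)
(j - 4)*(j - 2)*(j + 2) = j^3 - 4*j^2 - 4*j + 16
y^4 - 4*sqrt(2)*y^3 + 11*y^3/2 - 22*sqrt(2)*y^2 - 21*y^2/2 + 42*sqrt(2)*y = y*(y - 3/2)*(y + 7)*(y - 4*sqrt(2))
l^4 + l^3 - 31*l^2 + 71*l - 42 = (l - 3)*(l - 2)*(l - 1)*(l + 7)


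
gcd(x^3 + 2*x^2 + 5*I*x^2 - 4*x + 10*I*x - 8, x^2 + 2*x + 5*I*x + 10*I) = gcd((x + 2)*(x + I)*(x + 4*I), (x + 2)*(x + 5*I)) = x + 2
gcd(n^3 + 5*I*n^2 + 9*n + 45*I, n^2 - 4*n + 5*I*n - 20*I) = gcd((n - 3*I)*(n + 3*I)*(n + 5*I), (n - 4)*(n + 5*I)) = n + 5*I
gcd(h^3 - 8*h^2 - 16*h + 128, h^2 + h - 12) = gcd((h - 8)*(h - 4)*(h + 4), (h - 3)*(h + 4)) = h + 4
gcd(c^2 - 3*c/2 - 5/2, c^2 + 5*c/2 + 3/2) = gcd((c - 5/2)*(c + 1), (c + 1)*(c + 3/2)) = c + 1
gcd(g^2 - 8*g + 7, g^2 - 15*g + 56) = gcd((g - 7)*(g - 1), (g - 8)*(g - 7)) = g - 7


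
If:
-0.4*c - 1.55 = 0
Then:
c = -3.88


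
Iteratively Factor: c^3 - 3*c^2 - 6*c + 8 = (c - 4)*(c^2 + c - 2) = (c - 4)*(c + 2)*(c - 1)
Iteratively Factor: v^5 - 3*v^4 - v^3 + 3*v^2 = (v)*(v^4 - 3*v^3 - v^2 + 3*v) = v*(v - 1)*(v^3 - 2*v^2 - 3*v) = v*(v - 1)*(v + 1)*(v^2 - 3*v) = v^2*(v - 1)*(v + 1)*(v - 3)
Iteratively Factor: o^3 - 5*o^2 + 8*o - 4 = (o - 2)*(o^2 - 3*o + 2) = (o - 2)*(o - 1)*(o - 2)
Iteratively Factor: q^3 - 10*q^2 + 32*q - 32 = (q - 2)*(q^2 - 8*q + 16) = (q - 4)*(q - 2)*(q - 4)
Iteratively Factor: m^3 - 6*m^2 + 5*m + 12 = (m - 4)*(m^2 - 2*m - 3) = (m - 4)*(m + 1)*(m - 3)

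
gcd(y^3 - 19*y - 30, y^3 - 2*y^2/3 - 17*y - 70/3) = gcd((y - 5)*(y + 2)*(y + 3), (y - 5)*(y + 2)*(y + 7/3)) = y^2 - 3*y - 10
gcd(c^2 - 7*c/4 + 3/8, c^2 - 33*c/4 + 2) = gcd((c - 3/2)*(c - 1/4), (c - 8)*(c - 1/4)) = c - 1/4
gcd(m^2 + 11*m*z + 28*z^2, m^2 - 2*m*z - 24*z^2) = m + 4*z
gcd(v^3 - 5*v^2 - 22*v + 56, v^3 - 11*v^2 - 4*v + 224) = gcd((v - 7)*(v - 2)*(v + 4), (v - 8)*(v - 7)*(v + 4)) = v^2 - 3*v - 28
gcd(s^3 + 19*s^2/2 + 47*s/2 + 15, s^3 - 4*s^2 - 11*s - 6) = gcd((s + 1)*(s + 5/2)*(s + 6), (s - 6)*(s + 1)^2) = s + 1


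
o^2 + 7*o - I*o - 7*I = (o + 7)*(o - I)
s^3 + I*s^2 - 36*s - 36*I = (s - 6)*(s + 6)*(s + I)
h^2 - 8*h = h*(h - 8)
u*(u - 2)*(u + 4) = u^3 + 2*u^2 - 8*u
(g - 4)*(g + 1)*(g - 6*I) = g^3 - 3*g^2 - 6*I*g^2 - 4*g + 18*I*g + 24*I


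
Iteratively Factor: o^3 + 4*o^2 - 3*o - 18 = (o + 3)*(o^2 + o - 6) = (o - 2)*(o + 3)*(o + 3)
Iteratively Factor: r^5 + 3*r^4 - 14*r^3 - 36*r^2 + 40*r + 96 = (r + 4)*(r^4 - r^3 - 10*r^2 + 4*r + 24) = (r + 2)*(r + 4)*(r^3 - 3*r^2 - 4*r + 12) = (r - 2)*(r + 2)*(r + 4)*(r^2 - r - 6) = (r - 3)*(r - 2)*(r + 2)*(r + 4)*(r + 2)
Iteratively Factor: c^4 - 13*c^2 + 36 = (c + 2)*(c^3 - 2*c^2 - 9*c + 18) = (c - 3)*(c + 2)*(c^2 + c - 6) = (c - 3)*(c - 2)*(c + 2)*(c + 3)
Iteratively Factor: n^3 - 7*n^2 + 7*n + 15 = (n - 5)*(n^2 - 2*n - 3) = (n - 5)*(n + 1)*(n - 3)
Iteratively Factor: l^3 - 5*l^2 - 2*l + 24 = (l + 2)*(l^2 - 7*l + 12) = (l - 4)*(l + 2)*(l - 3)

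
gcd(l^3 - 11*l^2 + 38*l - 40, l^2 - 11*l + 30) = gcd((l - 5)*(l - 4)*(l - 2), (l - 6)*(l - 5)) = l - 5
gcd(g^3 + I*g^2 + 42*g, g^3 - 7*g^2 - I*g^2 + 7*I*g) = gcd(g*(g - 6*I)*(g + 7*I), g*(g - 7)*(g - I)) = g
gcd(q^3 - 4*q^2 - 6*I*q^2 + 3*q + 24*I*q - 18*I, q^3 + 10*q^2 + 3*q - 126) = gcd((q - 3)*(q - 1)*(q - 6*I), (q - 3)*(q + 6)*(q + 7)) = q - 3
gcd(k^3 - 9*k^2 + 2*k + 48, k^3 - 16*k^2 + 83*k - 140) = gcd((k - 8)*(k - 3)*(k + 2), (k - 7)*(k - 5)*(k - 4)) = 1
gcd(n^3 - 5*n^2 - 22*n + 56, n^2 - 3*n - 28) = n^2 - 3*n - 28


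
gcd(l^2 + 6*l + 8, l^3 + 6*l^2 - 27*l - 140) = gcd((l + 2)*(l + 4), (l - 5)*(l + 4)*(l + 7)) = l + 4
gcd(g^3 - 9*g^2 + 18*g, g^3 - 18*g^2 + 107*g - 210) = g - 6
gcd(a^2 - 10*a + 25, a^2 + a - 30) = a - 5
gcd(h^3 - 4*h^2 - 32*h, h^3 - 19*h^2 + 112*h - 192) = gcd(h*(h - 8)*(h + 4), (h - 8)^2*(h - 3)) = h - 8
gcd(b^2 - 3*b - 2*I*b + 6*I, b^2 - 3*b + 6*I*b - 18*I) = b - 3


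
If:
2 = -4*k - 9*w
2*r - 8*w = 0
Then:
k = -9*w/4 - 1/2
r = 4*w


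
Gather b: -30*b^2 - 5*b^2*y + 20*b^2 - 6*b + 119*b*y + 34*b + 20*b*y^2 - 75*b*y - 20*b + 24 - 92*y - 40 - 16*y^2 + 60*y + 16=b^2*(-5*y - 10) + b*(20*y^2 + 44*y + 8) - 16*y^2 - 32*y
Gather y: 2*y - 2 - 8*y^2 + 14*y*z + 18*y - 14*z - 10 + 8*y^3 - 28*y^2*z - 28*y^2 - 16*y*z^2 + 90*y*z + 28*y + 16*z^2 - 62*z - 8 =8*y^3 + y^2*(-28*z - 36) + y*(-16*z^2 + 104*z + 48) + 16*z^2 - 76*z - 20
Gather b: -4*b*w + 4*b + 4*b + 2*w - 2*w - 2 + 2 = b*(8 - 4*w)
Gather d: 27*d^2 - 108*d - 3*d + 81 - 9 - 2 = 27*d^2 - 111*d + 70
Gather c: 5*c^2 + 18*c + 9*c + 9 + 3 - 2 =5*c^2 + 27*c + 10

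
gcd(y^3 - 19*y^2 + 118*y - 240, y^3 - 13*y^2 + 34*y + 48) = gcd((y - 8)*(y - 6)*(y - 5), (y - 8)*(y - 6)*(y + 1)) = y^2 - 14*y + 48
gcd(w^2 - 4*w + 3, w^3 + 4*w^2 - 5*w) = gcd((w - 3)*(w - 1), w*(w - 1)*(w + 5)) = w - 1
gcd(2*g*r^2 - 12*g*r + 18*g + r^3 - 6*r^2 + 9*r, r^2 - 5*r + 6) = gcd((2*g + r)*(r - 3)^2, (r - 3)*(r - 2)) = r - 3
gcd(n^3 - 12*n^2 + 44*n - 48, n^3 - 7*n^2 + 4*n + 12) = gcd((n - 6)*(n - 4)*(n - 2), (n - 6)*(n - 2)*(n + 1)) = n^2 - 8*n + 12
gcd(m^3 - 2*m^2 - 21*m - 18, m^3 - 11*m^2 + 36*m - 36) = m - 6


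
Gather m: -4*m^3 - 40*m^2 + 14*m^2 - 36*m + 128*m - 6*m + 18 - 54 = -4*m^3 - 26*m^2 + 86*m - 36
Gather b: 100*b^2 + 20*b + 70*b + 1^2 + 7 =100*b^2 + 90*b + 8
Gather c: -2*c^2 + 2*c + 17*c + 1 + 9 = -2*c^2 + 19*c + 10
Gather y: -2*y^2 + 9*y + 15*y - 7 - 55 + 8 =-2*y^2 + 24*y - 54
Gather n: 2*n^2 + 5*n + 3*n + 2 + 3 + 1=2*n^2 + 8*n + 6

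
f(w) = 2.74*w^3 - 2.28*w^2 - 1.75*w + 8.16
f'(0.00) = -1.75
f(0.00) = 8.16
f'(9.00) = 623.03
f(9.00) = 1805.19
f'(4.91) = 174.03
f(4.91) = 268.94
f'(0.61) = -1.47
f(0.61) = 6.87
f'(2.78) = 49.10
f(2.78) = 44.54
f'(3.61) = 88.91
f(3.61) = 101.04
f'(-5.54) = 275.80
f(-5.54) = -518.01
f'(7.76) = 457.85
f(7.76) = 1137.65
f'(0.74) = -0.62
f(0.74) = 6.73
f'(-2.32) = 53.07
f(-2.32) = -34.27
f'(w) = 8.22*w^2 - 4.56*w - 1.75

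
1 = 1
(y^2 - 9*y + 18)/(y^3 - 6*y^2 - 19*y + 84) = (y - 6)/(y^2 - 3*y - 28)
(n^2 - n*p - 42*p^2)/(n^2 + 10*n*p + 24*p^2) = (n - 7*p)/(n + 4*p)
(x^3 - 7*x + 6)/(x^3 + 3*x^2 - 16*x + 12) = (x + 3)/(x + 6)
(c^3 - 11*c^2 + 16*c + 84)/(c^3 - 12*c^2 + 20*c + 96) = (c - 7)/(c - 8)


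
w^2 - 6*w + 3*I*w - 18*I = (w - 6)*(w + 3*I)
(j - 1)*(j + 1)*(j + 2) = j^3 + 2*j^2 - j - 2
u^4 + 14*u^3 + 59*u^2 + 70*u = u*(u + 2)*(u + 5)*(u + 7)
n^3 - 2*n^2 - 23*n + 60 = (n - 4)*(n - 3)*(n + 5)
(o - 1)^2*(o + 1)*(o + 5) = o^4 + 4*o^3 - 6*o^2 - 4*o + 5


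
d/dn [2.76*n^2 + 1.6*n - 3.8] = 5.52*n + 1.6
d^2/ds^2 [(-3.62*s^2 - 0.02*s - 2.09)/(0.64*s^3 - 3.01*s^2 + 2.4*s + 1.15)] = (-2.965504*s^6 - 0.0491520000000207*s^5 + 23.32032*s^4 + 49.1165719999999*s^3 - 207.882234*s^2 + 99.40302*s - 48.01037)/(0.262144*s^9 - 3.698688*s^8 + 20.344512*s^7 - 53.597941*s^6 + 62.99976*s^5 - 10.157055*s^4 - 33.4824*s^3 + 7.929825*s^2 + 9.522*s + 1.520875)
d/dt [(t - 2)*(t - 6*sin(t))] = t + (2 - t)*(6*cos(t) - 1) - 6*sin(t)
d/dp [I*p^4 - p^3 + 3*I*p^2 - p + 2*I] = 4*I*p^3 - 3*p^2 + 6*I*p - 1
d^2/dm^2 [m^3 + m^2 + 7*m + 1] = 6*m + 2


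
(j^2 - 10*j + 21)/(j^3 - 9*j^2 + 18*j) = (j - 7)/(j*(j - 6))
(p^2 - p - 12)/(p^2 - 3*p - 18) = (p - 4)/(p - 6)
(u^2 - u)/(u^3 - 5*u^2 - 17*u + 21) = u/(u^2 - 4*u - 21)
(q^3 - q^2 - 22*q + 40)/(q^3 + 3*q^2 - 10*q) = (q - 4)/q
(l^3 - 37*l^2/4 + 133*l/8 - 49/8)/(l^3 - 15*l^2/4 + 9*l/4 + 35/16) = 2*(2*l^2 - 15*l + 7)/(4*l^2 - 8*l - 5)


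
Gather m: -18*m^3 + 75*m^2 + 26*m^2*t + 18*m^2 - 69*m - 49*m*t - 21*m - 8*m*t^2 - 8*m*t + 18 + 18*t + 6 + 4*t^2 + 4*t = -18*m^3 + m^2*(26*t + 93) + m*(-8*t^2 - 57*t - 90) + 4*t^2 + 22*t + 24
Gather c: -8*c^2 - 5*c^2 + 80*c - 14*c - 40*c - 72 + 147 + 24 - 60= -13*c^2 + 26*c + 39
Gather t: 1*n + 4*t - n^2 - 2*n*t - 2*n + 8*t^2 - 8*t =-n^2 - n + 8*t^2 + t*(-2*n - 4)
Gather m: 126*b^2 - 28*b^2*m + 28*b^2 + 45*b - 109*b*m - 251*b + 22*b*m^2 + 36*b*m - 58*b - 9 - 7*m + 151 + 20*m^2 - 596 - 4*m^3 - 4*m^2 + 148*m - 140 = 154*b^2 - 264*b - 4*m^3 + m^2*(22*b + 16) + m*(-28*b^2 - 73*b + 141) - 594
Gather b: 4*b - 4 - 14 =4*b - 18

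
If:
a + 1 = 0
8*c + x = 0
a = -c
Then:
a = -1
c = 1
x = -8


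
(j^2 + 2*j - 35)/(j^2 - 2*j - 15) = (j + 7)/(j + 3)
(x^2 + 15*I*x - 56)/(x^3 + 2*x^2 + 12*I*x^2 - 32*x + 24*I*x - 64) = (x + 7*I)/(x^2 + x*(2 + 4*I) + 8*I)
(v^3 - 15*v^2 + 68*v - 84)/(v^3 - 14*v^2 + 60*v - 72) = (v - 7)/(v - 6)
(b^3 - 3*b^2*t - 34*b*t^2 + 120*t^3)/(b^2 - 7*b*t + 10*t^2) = (-b^2 - 2*b*t + 24*t^2)/(-b + 2*t)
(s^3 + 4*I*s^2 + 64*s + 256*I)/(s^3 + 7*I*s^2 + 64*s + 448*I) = (s + 4*I)/(s + 7*I)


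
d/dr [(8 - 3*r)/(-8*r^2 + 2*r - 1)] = (-24*r^2 + 128*r - 13)/(64*r^4 - 32*r^3 + 20*r^2 - 4*r + 1)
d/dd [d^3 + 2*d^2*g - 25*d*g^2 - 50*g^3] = 3*d^2 + 4*d*g - 25*g^2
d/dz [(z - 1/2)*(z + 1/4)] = 2*z - 1/4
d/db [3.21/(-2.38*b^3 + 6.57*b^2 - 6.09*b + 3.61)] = (22.9194*b^2 - 42.1794*b + 19.5489)/(2.38*b^3 - 6.57*b^2 + 6.09*b - 3.61)^2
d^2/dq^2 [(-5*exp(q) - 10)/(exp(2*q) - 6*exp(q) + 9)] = 5*(-exp(2*q) - 20*exp(q) - 21)*exp(q)/(exp(4*q) - 12*exp(3*q) + 54*exp(2*q) - 108*exp(q) + 81)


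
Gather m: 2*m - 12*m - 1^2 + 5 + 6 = 10 - 10*m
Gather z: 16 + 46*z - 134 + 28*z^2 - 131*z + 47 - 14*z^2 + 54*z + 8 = 14*z^2 - 31*z - 63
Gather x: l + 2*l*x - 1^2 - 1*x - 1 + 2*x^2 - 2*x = l + 2*x^2 + x*(2*l - 3) - 2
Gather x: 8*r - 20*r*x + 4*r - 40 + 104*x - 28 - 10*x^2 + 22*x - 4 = 12*r - 10*x^2 + x*(126 - 20*r) - 72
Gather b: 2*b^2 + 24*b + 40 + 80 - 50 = 2*b^2 + 24*b + 70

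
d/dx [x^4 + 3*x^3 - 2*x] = 4*x^3 + 9*x^2 - 2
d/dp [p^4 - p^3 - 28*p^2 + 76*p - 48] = 4*p^3 - 3*p^2 - 56*p + 76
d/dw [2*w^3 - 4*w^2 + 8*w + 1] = 6*w^2 - 8*w + 8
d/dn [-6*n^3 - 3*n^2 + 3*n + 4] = -18*n^2 - 6*n + 3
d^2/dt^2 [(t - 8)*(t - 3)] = 2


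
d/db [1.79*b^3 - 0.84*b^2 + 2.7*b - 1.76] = 5.37*b^2 - 1.68*b + 2.7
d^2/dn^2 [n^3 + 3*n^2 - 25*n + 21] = 6*n + 6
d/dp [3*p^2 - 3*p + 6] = 6*p - 3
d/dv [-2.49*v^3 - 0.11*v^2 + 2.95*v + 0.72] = -7.47*v^2 - 0.22*v + 2.95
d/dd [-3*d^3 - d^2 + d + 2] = -9*d^2 - 2*d + 1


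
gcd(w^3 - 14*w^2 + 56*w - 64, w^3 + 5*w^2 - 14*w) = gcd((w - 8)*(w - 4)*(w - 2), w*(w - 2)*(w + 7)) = w - 2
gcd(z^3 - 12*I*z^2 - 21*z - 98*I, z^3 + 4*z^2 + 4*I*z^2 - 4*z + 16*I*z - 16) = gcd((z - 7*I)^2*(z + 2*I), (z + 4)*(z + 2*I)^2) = z + 2*I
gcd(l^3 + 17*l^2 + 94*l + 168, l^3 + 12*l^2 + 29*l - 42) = l^2 + 13*l + 42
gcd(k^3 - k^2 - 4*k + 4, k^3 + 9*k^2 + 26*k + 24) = k + 2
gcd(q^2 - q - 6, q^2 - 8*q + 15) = q - 3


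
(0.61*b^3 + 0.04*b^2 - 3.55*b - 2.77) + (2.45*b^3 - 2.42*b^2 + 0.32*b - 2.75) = 3.06*b^3 - 2.38*b^2 - 3.23*b - 5.52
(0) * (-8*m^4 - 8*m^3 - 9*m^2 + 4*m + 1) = 0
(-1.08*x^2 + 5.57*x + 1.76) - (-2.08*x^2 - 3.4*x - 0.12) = 1.0*x^2 + 8.97*x + 1.88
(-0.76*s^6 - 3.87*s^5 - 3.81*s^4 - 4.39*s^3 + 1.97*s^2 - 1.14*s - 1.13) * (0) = 0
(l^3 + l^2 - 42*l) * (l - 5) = l^4 - 4*l^3 - 47*l^2 + 210*l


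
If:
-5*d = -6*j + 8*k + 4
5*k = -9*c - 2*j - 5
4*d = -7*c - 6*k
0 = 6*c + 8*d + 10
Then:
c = -383/95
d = 337/190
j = 2599/380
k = 669/190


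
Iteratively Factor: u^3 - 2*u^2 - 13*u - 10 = (u - 5)*(u^2 + 3*u + 2) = (u - 5)*(u + 2)*(u + 1)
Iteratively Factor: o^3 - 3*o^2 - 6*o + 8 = (o - 4)*(o^2 + o - 2) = (o - 4)*(o + 2)*(o - 1)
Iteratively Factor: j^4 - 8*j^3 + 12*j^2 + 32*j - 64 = (j - 4)*(j^3 - 4*j^2 - 4*j + 16) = (j - 4)*(j - 2)*(j^2 - 2*j - 8) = (j - 4)*(j - 2)*(j + 2)*(j - 4)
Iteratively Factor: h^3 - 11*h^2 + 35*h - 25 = (h - 1)*(h^2 - 10*h + 25) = (h - 5)*(h - 1)*(h - 5)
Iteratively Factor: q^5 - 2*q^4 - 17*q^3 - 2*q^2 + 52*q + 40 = (q + 2)*(q^4 - 4*q^3 - 9*q^2 + 16*q + 20) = (q + 2)^2*(q^3 - 6*q^2 + 3*q + 10) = (q - 5)*(q + 2)^2*(q^2 - q - 2) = (q - 5)*(q - 2)*(q + 2)^2*(q + 1)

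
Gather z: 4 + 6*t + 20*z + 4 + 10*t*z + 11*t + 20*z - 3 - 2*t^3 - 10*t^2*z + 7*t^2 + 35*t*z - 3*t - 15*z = -2*t^3 + 7*t^2 + 14*t + z*(-10*t^2 + 45*t + 25) + 5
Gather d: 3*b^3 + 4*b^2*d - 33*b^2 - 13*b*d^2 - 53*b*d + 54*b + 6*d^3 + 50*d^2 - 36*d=3*b^3 - 33*b^2 + 54*b + 6*d^3 + d^2*(50 - 13*b) + d*(4*b^2 - 53*b - 36)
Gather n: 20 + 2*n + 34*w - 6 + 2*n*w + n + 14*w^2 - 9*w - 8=n*(2*w + 3) + 14*w^2 + 25*w + 6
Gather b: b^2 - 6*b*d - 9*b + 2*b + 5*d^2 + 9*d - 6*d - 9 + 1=b^2 + b*(-6*d - 7) + 5*d^2 + 3*d - 8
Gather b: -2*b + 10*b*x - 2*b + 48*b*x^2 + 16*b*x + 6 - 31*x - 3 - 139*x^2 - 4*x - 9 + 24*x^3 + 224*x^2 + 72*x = b*(48*x^2 + 26*x - 4) + 24*x^3 + 85*x^2 + 37*x - 6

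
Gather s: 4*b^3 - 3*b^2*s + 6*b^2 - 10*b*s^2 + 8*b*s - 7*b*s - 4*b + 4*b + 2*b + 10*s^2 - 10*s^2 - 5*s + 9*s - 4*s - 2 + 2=4*b^3 + 6*b^2 - 10*b*s^2 + 2*b + s*(-3*b^2 + b)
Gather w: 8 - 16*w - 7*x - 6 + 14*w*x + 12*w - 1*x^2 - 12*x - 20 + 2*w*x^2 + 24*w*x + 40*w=w*(2*x^2 + 38*x + 36) - x^2 - 19*x - 18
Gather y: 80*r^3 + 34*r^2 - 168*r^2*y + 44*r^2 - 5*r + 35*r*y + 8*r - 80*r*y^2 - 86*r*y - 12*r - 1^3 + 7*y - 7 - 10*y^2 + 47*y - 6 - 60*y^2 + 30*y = 80*r^3 + 78*r^2 - 9*r + y^2*(-80*r - 70) + y*(-168*r^2 - 51*r + 84) - 14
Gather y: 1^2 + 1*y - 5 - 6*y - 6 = -5*y - 10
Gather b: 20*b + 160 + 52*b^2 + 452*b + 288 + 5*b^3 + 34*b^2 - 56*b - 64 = 5*b^3 + 86*b^2 + 416*b + 384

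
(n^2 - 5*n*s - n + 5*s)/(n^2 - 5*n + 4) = (n - 5*s)/(n - 4)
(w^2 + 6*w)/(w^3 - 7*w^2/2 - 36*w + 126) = 2*w/(2*w^2 - 19*w + 42)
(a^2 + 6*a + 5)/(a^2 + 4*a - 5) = (a + 1)/(a - 1)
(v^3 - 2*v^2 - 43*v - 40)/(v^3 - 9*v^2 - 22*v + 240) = (v + 1)/(v - 6)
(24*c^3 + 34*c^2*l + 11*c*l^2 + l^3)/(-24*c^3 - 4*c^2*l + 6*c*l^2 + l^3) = (-4*c^2 - 5*c*l - l^2)/(4*c^2 - l^2)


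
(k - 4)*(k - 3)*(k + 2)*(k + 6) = k^4 + k^3 - 32*k^2 + 12*k + 144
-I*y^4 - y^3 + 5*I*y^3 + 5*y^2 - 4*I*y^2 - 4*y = y*(y - 4)*(y - I)*(-I*y + I)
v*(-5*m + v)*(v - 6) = -5*m*v^2 + 30*m*v + v^3 - 6*v^2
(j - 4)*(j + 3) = j^2 - j - 12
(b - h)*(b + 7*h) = b^2 + 6*b*h - 7*h^2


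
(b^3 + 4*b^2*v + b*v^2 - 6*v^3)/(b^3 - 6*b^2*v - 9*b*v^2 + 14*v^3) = (-b - 3*v)/(-b + 7*v)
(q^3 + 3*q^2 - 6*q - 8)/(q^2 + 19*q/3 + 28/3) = 3*(q^2 - q - 2)/(3*q + 7)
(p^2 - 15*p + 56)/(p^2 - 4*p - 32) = (p - 7)/(p + 4)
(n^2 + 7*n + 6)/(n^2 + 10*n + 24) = (n + 1)/(n + 4)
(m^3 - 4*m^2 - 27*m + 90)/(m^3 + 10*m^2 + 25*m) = (m^2 - 9*m + 18)/(m*(m + 5))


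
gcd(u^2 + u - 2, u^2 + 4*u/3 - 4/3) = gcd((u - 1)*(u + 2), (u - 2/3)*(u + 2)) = u + 2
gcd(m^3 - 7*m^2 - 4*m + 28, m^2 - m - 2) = m - 2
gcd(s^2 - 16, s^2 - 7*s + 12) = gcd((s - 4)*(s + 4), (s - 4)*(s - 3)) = s - 4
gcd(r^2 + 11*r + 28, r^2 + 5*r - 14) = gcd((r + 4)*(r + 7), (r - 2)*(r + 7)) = r + 7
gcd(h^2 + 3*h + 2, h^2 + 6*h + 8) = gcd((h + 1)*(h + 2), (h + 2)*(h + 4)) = h + 2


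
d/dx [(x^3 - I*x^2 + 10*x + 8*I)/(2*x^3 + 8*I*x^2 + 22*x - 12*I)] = (5*I*x^3 - 3*x^2 - 96*I*x + 148)/(2*(x^5 + 9*I*x^4 - 3*x^3 + 73*I*x^2 + 96*x - 36*I))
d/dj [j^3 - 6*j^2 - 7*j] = 3*j^2 - 12*j - 7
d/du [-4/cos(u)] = -4*sin(u)/cos(u)^2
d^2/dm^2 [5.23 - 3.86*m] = 0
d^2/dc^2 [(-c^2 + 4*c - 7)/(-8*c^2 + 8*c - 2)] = 3*(23 - 4*c)/(16*c^4 - 32*c^3 + 24*c^2 - 8*c + 1)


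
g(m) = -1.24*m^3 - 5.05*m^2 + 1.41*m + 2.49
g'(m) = -3.72*m^2 - 10.1*m + 1.41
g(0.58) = 1.37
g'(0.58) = -5.70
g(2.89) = -65.54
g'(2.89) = -58.85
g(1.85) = -20.04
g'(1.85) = -30.01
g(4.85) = -250.92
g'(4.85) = -135.08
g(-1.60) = -7.61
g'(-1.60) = 8.05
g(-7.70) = 258.32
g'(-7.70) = -141.38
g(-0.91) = -2.04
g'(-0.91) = 7.52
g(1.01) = -2.51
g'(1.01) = -12.59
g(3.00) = -72.21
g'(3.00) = -62.37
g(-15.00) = 3030.09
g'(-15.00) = -684.09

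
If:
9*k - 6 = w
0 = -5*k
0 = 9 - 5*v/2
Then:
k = 0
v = 18/5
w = -6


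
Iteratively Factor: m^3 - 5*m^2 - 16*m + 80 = (m + 4)*(m^2 - 9*m + 20) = (m - 5)*(m + 4)*(m - 4)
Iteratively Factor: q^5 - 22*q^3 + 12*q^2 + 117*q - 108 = (q + 4)*(q^4 - 4*q^3 - 6*q^2 + 36*q - 27) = (q - 1)*(q + 4)*(q^3 - 3*q^2 - 9*q + 27) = (q - 3)*(q - 1)*(q + 4)*(q^2 - 9) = (q - 3)*(q - 1)*(q + 3)*(q + 4)*(q - 3)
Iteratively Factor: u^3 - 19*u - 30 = (u + 2)*(u^2 - 2*u - 15) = (u + 2)*(u + 3)*(u - 5)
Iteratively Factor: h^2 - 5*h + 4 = (h - 4)*(h - 1)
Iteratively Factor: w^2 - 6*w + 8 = (w - 2)*(w - 4)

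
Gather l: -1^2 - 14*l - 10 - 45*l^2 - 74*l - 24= -45*l^2 - 88*l - 35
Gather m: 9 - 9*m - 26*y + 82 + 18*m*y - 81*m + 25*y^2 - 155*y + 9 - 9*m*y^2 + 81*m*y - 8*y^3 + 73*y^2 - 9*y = m*(-9*y^2 + 99*y - 90) - 8*y^3 + 98*y^2 - 190*y + 100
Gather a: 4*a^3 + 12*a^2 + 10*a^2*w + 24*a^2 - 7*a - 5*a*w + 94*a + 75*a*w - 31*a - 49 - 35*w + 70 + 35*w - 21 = 4*a^3 + a^2*(10*w + 36) + a*(70*w + 56)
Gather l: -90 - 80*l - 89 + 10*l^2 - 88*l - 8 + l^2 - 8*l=11*l^2 - 176*l - 187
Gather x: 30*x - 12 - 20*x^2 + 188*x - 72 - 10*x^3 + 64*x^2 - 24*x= -10*x^3 + 44*x^2 + 194*x - 84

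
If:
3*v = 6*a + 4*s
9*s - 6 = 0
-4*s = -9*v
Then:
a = -8/27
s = 2/3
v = 8/27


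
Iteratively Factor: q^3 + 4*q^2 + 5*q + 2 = (q + 2)*(q^2 + 2*q + 1) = (q + 1)*(q + 2)*(q + 1)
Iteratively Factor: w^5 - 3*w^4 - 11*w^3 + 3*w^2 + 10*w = (w + 1)*(w^4 - 4*w^3 - 7*w^2 + 10*w) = (w + 1)*(w + 2)*(w^3 - 6*w^2 + 5*w) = (w - 1)*(w + 1)*(w + 2)*(w^2 - 5*w) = (w - 5)*(w - 1)*(w + 1)*(w + 2)*(w)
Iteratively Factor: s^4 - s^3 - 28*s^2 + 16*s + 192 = (s - 4)*(s^3 + 3*s^2 - 16*s - 48) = (s - 4)*(s + 3)*(s^2 - 16) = (s - 4)^2*(s + 3)*(s + 4)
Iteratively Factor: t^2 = (t)*(t)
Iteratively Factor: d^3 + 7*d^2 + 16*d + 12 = (d + 3)*(d^2 + 4*d + 4) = (d + 2)*(d + 3)*(d + 2)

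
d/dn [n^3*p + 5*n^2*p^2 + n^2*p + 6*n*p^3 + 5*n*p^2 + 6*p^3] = p*(3*n^2 + 10*n*p + 2*n + 6*p^2 + 5*p)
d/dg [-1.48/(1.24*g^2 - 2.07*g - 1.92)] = (3.6704*g - 3.0636)/(-1.24*g^2 + 2.07*g + 1.92)^2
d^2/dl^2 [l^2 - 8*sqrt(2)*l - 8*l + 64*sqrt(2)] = 2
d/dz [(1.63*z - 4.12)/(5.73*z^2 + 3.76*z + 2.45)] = (-9.3399*z^2 + 47.2152*z + 19.4847)/(32.8329*z^4 + 43.0896*z^3 + 42.2146*z^2 + 18.424*z + 6.0025)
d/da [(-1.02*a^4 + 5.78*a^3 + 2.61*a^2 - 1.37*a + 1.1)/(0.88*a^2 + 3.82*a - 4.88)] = (-1.7952*a^5 - 6.6028*a^4 + 64.0696*a^3 - 73.4434*a^2 - 27.4096*a + 2.4836)/(0.7744*a^4 + 6.7232*a^3 + 6.0036*a^2 - 37.2832*a + 23.8144)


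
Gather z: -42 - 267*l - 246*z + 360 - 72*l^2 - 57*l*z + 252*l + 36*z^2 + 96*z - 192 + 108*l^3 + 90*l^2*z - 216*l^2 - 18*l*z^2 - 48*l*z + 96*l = 108*l^3 - 288*l^2 + 81*l + z^2*(36 - 18*l) + z*(90*l^2 - 105*l - 150) + 126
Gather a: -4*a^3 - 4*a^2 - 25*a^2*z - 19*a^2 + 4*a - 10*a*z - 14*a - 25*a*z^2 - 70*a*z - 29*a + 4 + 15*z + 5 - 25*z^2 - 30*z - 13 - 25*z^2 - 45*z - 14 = -4*a^3 + a^2*(-25*z - 23) + a*(-25*z^2 - 80*z - 39) - 50*z^2 - 60*z - 18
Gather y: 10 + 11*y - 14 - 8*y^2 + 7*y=-8*y^2 + 18*y - 4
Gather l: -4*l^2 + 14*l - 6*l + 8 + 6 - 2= -4*l^2 + 8*l + 12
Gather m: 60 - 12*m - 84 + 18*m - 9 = 6*m - 33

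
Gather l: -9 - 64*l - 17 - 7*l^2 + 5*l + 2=-7*l^2 - 59*l - 24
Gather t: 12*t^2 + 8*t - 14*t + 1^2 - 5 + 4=12*t^2 - 6*t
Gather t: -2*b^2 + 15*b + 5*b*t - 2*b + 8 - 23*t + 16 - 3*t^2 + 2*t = -2*b^2 + 13*b - 3*t^2 + t*(5*b - 21) + 24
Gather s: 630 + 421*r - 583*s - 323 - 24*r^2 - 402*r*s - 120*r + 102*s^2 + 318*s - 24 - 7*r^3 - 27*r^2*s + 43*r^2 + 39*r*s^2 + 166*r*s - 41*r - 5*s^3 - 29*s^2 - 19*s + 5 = -7*r^3 + 19*r^2 + 260*r - 5*s^3 + s^2*(39*r + 73) + s*(-27*r^2 - 236*r - 284) + 288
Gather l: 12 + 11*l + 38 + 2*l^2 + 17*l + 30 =2*l^2 + 28*l + 80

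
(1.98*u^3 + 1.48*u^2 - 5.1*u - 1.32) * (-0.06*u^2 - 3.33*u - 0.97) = -0.1188*u^5 - 6.6822*u^4 - 6.543*u^3 + 15.6266*u^2 + 9.3426*u + 1.2804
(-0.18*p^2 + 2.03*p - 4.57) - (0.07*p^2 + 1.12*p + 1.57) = -0.25*p^2 + 0.91*p - 6.14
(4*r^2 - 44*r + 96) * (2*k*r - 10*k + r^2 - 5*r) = 8*k*r^3 - 128*k*r^2 + 632*k*r - 960*k + 4*r^4 - 64*r^3 + 316*r^2 - 480*r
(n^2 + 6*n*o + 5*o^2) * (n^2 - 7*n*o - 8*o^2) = n^4 - n^3*o - 45*n^2*o^2 - 83*n*o^3 - 40*o^4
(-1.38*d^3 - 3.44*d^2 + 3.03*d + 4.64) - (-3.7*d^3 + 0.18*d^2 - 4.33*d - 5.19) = 2.32*d^3 - 3.62*d^2 + 7.36*d + 9.83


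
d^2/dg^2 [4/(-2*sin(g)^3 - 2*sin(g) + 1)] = 8*(18*sin(g)^6 - 20*sin(g)^4 + 9*sin(g)^3 - 10*sin(g)^2 - 5*sin(g) - 4)/(2*sin(g)^3 + 2*sin(g) - 1)^3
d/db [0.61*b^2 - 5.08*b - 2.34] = 1.22*b - 5.08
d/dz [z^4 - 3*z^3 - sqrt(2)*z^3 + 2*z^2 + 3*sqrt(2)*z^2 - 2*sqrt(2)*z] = 4*z^3 - 9*z^2 - 3*sqrt(2)*z^2 + 4*z + 6*sqrt(2)*z - 2*sqrt(2)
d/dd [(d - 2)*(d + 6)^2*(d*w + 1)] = (d + 6)*(w*(d - 2)*(d + 6) + 2*(d - 2)*(d*w + 1) + (d + 6)*(d*w + 1))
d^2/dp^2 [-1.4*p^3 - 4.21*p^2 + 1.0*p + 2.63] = -8.4*p - 8.42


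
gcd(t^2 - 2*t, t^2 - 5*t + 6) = t - 2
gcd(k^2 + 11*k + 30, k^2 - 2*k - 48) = k + 6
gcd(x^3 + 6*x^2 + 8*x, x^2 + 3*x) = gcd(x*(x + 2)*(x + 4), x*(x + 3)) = x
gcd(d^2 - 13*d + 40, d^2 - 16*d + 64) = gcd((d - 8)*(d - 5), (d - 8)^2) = d - 8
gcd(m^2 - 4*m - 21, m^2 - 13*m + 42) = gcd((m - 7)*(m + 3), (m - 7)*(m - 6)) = m - 7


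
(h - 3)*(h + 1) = h^2 - 2*h - 3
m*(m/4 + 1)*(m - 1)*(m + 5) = m^4/4 + 2*m^3 + 11*m^2/4 - 5*m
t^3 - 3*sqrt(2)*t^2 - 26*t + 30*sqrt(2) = (t - 5*sqrt(2))*(t - sqrt(2))*(t + 3*sqrt(2))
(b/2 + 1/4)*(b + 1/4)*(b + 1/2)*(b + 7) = b^4/2 + 33*b^3/8 + 37*b^2/8 + 57*b/32 + 7/32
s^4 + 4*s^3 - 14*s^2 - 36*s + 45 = (s - 3)*(s - 1)*(s + 3)*(s + 5)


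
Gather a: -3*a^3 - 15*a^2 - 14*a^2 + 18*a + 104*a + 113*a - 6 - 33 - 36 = -3*a^3 - 29*a^2 + 235*a - 75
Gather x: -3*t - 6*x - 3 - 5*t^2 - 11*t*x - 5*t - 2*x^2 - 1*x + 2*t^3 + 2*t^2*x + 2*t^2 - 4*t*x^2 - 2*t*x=2*t^3 - 3*t^2 - 8*t + x^2*(-4*t - 2) + x*(2*t^2 - 13*t - 7) - 3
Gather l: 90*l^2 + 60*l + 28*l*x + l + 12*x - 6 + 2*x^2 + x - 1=90*l^2 + l*(28*x + 61) + 2*x^2 + 13*x - 7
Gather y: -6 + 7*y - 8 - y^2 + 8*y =-y^2 + 15*y - 14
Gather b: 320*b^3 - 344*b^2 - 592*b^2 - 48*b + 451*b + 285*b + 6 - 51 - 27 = 320*b^3 - 936*b^2 + 688*b - 72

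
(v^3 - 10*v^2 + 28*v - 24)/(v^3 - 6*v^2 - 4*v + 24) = (v - 2)/(v + 2)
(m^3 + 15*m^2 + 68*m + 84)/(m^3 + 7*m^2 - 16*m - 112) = (m^2 + 8*m + 12)/(m^2 - 16)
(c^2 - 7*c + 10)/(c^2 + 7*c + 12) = (c^2 - 7*c + 10)/(c^2 + 7*c + 12)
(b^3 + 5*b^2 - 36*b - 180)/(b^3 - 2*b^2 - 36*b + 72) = (b + 5)/(b - 2)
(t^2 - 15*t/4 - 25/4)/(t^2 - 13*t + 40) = (t + 5/4)/(t - 8)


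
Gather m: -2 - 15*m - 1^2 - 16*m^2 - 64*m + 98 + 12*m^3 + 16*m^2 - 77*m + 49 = 12*m^3 - 156*m + 144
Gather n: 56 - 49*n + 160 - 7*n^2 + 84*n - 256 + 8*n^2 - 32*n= n^2 + 3*n - 40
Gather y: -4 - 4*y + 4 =-4*y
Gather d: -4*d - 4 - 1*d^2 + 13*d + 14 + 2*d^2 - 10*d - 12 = d^2 - d - 2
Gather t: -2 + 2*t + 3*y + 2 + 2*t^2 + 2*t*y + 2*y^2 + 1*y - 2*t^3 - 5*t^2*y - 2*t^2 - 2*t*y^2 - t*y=-2*t^3 - 5*t^2*y + t*(-2*y^2 + y + 2) + 2*y^2 + 4*y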